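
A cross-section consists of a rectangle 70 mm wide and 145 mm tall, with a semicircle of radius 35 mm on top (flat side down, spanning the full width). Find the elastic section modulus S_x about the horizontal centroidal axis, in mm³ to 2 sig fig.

Decompose the section into non-overlapping parts with the origin at the bottom-left of its bounding rectangle.
Rectangular body: 70 × 145, A = 10 150 mm², y = 72.5 mm, Ī = 17 783 646 mm⁴.
Semicircular cap: semicircle r = 35, A = 1 924 mm², y = 159.9 mm, Ī = 164 704 mm⁴.
Centroid: ȳ = ΣA·y / ΣA = 86.42 mm.
Transfer each piece to the horizontal centroidal axis using Ī + A·d² with d = y − 86.42:
  rectangular body: d = -13.92 mm → contributes +19 750 760 mm⁴
  semicircular cap: d = 73.43 mm → contributes +10 540 936 mm⁴
Total I = 30 291 696 mm⁴.
Extreme fibre distance c = 93.58 mm; S = I/c = 323 703 mm³.

S_x ≈ 3.2 × 10⁵ mm³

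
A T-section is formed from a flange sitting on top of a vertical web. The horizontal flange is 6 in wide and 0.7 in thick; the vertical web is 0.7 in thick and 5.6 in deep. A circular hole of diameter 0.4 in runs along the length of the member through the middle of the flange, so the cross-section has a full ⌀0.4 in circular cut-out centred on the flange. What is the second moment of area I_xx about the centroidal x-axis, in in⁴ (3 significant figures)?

Treat the section as a set of non-overlapping primitives; coordinates are from the bounding-box lower-left.
Flange: 6 × 0.7, A = 4.2 in², y = 5.95 in, Ī = 0.1715 in⁴.
Web: 0.7 × 5.6, A = 3.92 in², y = 2.8 in, Ī = 10.244 in⁴.
Hole (subtracted): ⌀0.4, A = 0.12566 in², y = 5.95 in, Ī = 0.0012566 in⁴.
Centroid: ȳ = ΣA·y / ΣA = 4.4054 in.
Transfer each piece to the centroidal x-axis using Ī + A·d² with d = y − 4.4054:
  flange: d = 1.5446 in → contributes +10.192 in⁴
  web: d = -1.6054 in → contributes +20.347 in⁴
  hole: d = 1.5446 in → contributes −0.30106 in⁴
Total I = 30.238 in⁴.

I_xx ≈ 30.2 in⁴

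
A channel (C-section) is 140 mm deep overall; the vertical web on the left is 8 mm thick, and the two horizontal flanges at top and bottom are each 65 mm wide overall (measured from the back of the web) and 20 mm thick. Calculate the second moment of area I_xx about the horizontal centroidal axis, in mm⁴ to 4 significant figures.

Break the section into simple shapes (no overlaps), measuring from the bottom-left corner of the bounding box.
Web: 8 × 140, A = 1 120 mm², y = 70 mm, Ī = 1 829 333 mm⁴.
Top flange (beyond web): 57 × 20, A = 1 140 mm², y = 130 mm, Ī = 38 000 mm⁴.
Bottom flange (beyond web): 57 × 20, A = 1 140 mm², y = 10 mm, Ī = 38 000 mm⁴.
By symmetry the centroid is at mid-height, ȳ = 70 mm.
Transfer each piece to the horizontal centroidal axis using Ī + A·d² with d = y − 70:
  web: d = 0 mm → contributes +1 829 333 mm⁴
  top flange (beyond web): d = 60 mm → contributes +4 142 000 mm⁴
  bottom flange (beyond web): d = -60 mm → contributes +4 142 000 mm⁴
Total I = 10 113 333 mm⁴.

I_xx ≈ 1.011 × 10⁷ mm⁴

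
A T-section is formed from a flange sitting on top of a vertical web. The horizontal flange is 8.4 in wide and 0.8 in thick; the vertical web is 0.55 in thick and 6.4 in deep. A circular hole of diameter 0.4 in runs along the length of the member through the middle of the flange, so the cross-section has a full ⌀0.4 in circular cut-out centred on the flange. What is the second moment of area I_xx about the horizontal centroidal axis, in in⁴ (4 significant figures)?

Decompose the section into non-overlapping parts with the origin at the bottom-left of its bounding rectangle.
Flange: 8.4 × 0.8, A = 6.72 in², y = 6.8 in, Ī = 0.3584 in⁴.
Web: 0.55 × 6.4, A = 3.52 in², y = 3.2 in, Ī = 12.0149 in⁴.
Hole (subtracted): ⌀0.4, A = 0.125664 in², y = 6.8 in, Ī = 0.00125664 in⁴.
Centroid: ȳ = ΣA·y / ΣA = 5.54712 in.
Transfer each piece to the horizontal centroidal axis using Ī + A·d² with d = y − 5.54712:
  flange: d = 1.25288 in → contributes +10.9068 in⁴
  web: d = -2.34712 in → contributes +31.4066 in⁴
  hole: d = 1.25288 in → contributes −0.19851 in⁴
Total I = 42.1148 in⁴.

I_xx ≈ 42.11 in⁴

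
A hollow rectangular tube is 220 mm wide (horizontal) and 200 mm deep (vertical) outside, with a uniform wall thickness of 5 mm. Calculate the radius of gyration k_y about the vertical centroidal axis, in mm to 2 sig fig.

Break the section into simple shapes (no overlaps), measuring from the bottom-left corner of the bounding box.
Outer rectangle: 220 × 200, A = 44 000 mm², x = 110 mm, Ī = 177 466 667 mm⁴.
Inner void (subtracted): 210 × 190, A = 39 900 mm², x = 110 mm, Ī = 146 632 500 mm⁴.
By symmetry the centroid is at mid-width, x̄ = 110 mm.
All pieces are centred on the vertical centroidal axis, so I = ΣĪ (holes subtracted) = 30 834 167 mm⁴.
Radius of gyration: k = √(I/A) = √(30 834 167 / 4 100) = 86.72 mm.

k_y ≈ 87 mm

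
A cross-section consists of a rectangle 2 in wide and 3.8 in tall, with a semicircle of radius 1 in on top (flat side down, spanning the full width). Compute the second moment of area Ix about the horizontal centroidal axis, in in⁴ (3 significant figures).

Break the section into simple shapes (no overlaps), measuring from the bottom-left corner of the bounding box.
Rectangular body: 2 × 3.8, A = 7.6 in², y = 1.9 in, Ī = 9.1453 in⁴.
Semicircular cap: semicircle r = 1, A = 1.5708 in², y = 4.2244 in, Ī = 0.10976 in⁴.
Centroid: ȳ = ΣA·y / ΣA = 2.2981 in.
Transfer each piece to the horizontal centroidal axis using Ī + A·d² with d = y − 2.2981:
  rectangular body: d = -0.39813 in → contributes +10.35 in⁴
  semicircular cap: d = 1.9263 in → contributes +5.9383 in⁴
Total I = 16.288 in⁴.

Ix ≈ 16.3 in⁴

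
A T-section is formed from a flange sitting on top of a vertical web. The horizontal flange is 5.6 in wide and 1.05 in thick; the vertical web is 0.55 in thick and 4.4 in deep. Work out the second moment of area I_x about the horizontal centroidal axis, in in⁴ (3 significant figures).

Break the section into simple shapes (no overlaps), measuring from the bottom-left corner of the bounding box.
Flange: 5.6 × 1.05, A = 5.88 in², y = 4.925 in, Ī = 0.54023 in⁴.
Web: 0.55 × 4.4, A = 2.42 in², y = 2.2 in, Ī = 3.9043 in⁴.
Centroid: ȳ = ΣA·y / ΣA = 4.1305 in.
Transfer each piece to the horizontal centroidal axis using Ī + A·d² with d = y − 4.1305:
  flange: d = 0.79452 in → contributes +4.252 in⁴
  web: d = -1.9305 in → contributes +12.923 in⁴
Total I = 17.175 in⁴.

I_x ≈ 17.2 in⁴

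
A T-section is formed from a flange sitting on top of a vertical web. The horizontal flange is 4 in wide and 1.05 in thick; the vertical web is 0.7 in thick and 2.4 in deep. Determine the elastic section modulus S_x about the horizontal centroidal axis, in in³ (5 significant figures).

S_x ≈ 1.9584 in³

Decompose the section into non-overlapping parts with the origin at the bottom-left of its bounding rectangle.
Flange: 4 × 1.05, A = 4.2 in², y = 2.925 in, Ī = 0.385875 in⁴.
Web: 0.7 × 2.4, A = 1.68 in², y = 1.2 in, Ī = 0.8064 in⁴.
Centroid: ȳ = ΣA·y / ΣA = 2.432143 in.
Transfer each piece to the horizontal centroidal axis using Ī + A·d² with d = y − 2.432143:
  flange: d = 0.4928571 in → contributes +1.406089 in⁴
  web: d = -1.232143 in → contributes +3.356936 in⁴
Total I = 4.763025 in⁴.
Extreme fibre distance c = 2.432143 in; S = I/c = 1.958366 in³.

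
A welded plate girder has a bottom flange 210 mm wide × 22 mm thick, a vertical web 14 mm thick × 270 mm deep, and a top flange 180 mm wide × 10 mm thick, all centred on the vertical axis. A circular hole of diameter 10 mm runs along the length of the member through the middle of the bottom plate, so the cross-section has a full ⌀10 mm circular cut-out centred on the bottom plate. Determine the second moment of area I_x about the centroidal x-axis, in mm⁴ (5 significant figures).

Decompose the section into non-overlapping parts with the origin at the bottom-left of its bounding rectangle.
Bottom plate: 210 × 22, A = 4 620 mm², y = 11 mm, Ī = 186 340 mm⁴.
Web plate: 14 × 270, A = 3 780 mm², y = 157 mm, Ī = 22 963 500 mm⁴.
Top plate: 180 × 10, A = 1 800 mm², y = 297 mm, Ī = 15 000 mm⁴.
Hole (subtracted): ⌀10, A = 78.53982 mm², y = 11 mm, Ī = 490.8739 mm⁴.
Centroid: ȳ = ΣA·y / ΣA = 116.388 mm.
Transfer each piece to the centroidal x-axis using Ī + A·d² with d = y − 116.388:
  bottom plate: d = -105.388 mm → contributes +51 498 930 mm⁴
  web plate: d = 40.61204 mm → contributes +29 197 998 mm⁴
  top plate: d = 180.612 mm → contributes +58 732 279 mm⁴
  hole: d = -105.388 mm → contributes −872802.9 mm⁴
Total I = 138 556 404 mm⁴.

I_x ≈ 1.3856 × 10⁸ mm⁴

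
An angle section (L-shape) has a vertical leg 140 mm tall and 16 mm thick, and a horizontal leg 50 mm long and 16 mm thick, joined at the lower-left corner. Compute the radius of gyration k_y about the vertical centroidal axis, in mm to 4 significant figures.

Break the section into simple shapes (no overlaps), measuring from the bottom-left corner of the bounding box.
Vertical leg: 16 × 140, A = 2 240 mm², x = 8 mm, Ī = 47786.7 mm⁴.
Horizontal leg (remainder): 34 × 16, A = 544 mm², x = 33 mm, Ī = 52405.3 mm⁴.
Centroid: x̄ = ΣA·x / ΣA = 12.8851 mm.
Transfer each piece to the vertical centroidal axis using Ī + A·d² with d = x − 12.8851:
  vertical leg: d = -4.88506 mm → contributes +101 242 mm⁴
  horizontal leg (remainder): d = 20.1149 mm → contributes +272 514 mm⁴
Total I = 373 755 mm⁴.
Radius of gyration: k = √(I/A) = √(373 755 / 2 784) = 11.5867 mm.

k_y ≈ 11.59 mm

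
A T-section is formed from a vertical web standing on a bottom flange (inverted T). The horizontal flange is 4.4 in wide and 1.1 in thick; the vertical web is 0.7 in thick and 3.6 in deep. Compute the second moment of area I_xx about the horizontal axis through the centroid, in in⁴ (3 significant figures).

I_xx ≈ 12.4 in⁴

Decompose the section into non-overlapping parts with the origin at the bottom-left of its bounding rectangle.
Flange: 4.4 × 1.1, A = 4.84 in², y = 0.55 in, Ī = 0.48803 in⁴.
Web: 0.7 × 3.6, A = 2.52 in², y = 2.9 in, Ī = 2.7216 in⁴.
Centroid: ȳ = ΣA·y / ΣA = 1.3546 in.
Transfer each piece to the horizontal axis through the centroid using Ī + A·d² with d = y − 1.3546:
  flange: d = -0.80462 in → contributes +3.6215 in⁴
  web: d = 1.5454 in → contributes +8.7399 in⁴
Total I = 12.361 in⁴.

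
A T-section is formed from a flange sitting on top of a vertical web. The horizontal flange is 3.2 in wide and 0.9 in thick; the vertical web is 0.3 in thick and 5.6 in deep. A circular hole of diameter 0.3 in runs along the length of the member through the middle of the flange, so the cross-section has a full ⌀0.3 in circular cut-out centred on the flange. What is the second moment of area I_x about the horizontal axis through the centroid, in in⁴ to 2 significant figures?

Treat the section as a set of non-overlapping primitives; coordinates are from the bounding-box lower-left.
Flange: 3.2 × 0.9, A = 2.88 in², y = 6.05 in, Ī = 0.1944 in⁴.
Web: 0.3 × 5.6, A = 1.68 in², y = 2.8 in, Ī = 4.39 in⁴.
Hole (subtracted): ⌀0.3, A = 0.07069 in², y = 6.05 in, Ī = 0.0003976 in⁴.
Centroid: ȳ = ΣA·y / ΣA = 4.834 in.
Transfer each piece to the horizontal axis through the centroid using Ī + A·d² with d = y − 4.834:
  flange: d = 1.216 in → contributes +4.454 in⁴
  web: d = -2.034 in → contributes +11.34 in⁴
  hole: d = 1.216 in → contributes −0.105 in⁴
Total I = 15.69 in⁴.

I_x ≈ 16 in⁴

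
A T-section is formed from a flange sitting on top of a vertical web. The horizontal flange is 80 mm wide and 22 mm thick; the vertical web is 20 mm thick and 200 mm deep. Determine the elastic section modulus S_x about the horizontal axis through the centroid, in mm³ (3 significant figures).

Treat the section as a set of non-overlapping primitives; coordinates are from the bounding-box lower-left.
Flange: 80 × 22, A = 1 760 mm², y = 211 mm, Ī = 70 987 mm⁴.
Web: 20 × 200, A = 4 000 mm², y = 100 mm, Ī = 13 333 333 mm⁴.
Centroid: ȳ = ΣA·y / ΣA = 133.92 mm.
Transfer each piece to the horizontal axis through the centroid using Ī + A·d² with d = y − 133.92:
  flange: d = 77.083 mm → contributes +10 528 626 mm⁴
  web: d = -33.917 mm → contributes +17 934 694 mm⁴
Total I = 28 463 320 mm⁴.
Extreme fibre distance c = 133.92 mm; S = I/c = 212 545 mm³.

S_x ≈ 2.13 × 10⁵ mm³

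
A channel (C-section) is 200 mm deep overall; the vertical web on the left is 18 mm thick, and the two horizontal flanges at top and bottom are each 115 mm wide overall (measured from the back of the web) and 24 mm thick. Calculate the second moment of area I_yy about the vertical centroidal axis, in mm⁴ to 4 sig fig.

Split into non-overlapping primitives; take the origin at the lower-left of the bounding box.
Web: 18 × 200, A = 3 600 mm², x = 9 mm, Ī = 97 200 mm⁴.
Top flange (beyond web): 97 × 24, A = 2 328 mm², x = 66.5 mm, Ī = 1 825 346 mm⁴.
Bottom flange (beyond web): 97 × 24, A = 2 328 mm², x = 66.5 mm, Ī = 1 825 346 mm⁴.
Centroid: x̄ = ΣA·x / ΣA = 41.4273 mm.
Transfer each piece to the vertical centroidal axis using Ī + A·d² with d = x − 41.4273:
  web: d = -32.4273 mm → contributes +3 882 713 mm⁴
  top flange (beyond web): d = 25.0727 mm → contributes +3 288 818 mm⁴
  bottom flange (beyond web): d = 25.0727 mm → contributes +3 288 818 mm⁴
Total I = 10 460 348 mm⁴.

I_yy ≈ 1.046 × 10⁷ mm⁴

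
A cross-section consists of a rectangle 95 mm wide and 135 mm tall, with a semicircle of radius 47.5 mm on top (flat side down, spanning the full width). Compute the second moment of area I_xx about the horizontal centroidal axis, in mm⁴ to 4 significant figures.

I_xx ≈ 4.137 × 10⁷ mm⁴

Treat the section as a set of non-overlapping primitives; coordinates are from the bounding-box lower-left.
Rectangular body: 95 × 135, A = 12 825 mm², y = 67.5 mm, Ī = 19 477 969 mm⁴.
Semicircular cap: semicircle r = 47.5, A = 3544.11 mm², y = 155.16 mm, Ī = 558 736 mm⁴.
Centroid: ȳ = ΣA·y / ΣA = 86.4794 mm.
Transfer each piece to the horizontal centroidal axis using Ī + A·d² with d = y − 86.4794:
  rectangular body: d = -18.9794 mm → contributes +24 097 742 mm⁴
  semicircular cap: d = 68.6803 mm → contributes +17 276 222 mm⁴
Total I = 41 373 965 mm⁴.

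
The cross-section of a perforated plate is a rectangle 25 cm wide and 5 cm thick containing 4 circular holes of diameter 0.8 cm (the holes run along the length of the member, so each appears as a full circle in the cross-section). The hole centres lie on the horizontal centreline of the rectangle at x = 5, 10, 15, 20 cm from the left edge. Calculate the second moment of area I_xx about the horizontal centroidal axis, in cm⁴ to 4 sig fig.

I_xx ≈ 260.3 cm⁴

Break the section into simple shapes (no overlaps), measuring from the bottom-left corner of the bounding box.
Plate: 25 × 5, A = 125 cm², y = 2.5 cm, Ī = 260.417 cm⁴.
Hole 1 (subtracted): ⌀0.8, A = 0.502655 cm², y = 2.5 cm, Ī = 0.0201062 cm⁴.
Hole 2 (subtracted): ⌀0.8, A = 0.502655 cm², y = 2.5 cm, Ī = 0.0201062 cm⁴.
Hole 3 (subtracted): ⌀0.8, A = 0.502655 cm², y = 2.5 cm, Ī = 0.0201062 cm⁴.
Hole 4 (subtracted): ⌀0.8, A = 0.502655 cm², y = 2.5 cm, Ī = 0.0201062 cm⁴.
By symmetry the centroid is at mid-height, ȳ = 2.5 cm.
All pieces are centred on the horizontal centroidal axis, so I = ΣĪ (holes subtracted) = 260.336 cm⁴.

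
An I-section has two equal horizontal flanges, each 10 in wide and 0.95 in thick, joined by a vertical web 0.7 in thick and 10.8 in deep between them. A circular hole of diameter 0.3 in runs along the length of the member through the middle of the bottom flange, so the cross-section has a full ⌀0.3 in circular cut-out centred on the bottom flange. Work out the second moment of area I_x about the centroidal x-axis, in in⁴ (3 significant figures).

Treat the section as a set of non-overlapping primitives; coordinates are from the bounding-box lower-left.
Bottom flange: 10 × 0.95, A = 9.5 in², y = 0.475 in, Ī = 0.71448 in⁴.
Web: 0.7 × 10.8, A = 7.56 in², y = 6.35 in, Ī = 73.483 in⁴.
Top flange: 10 × 0.95, A = 9.5 in², y = 12.225 in, Ī = 0.71448 in⁴.
Hole (subtracted): ⌀0.3, A = 0.070686 in², y = 0.475 in, Ī = 0.00039761 in⁴.
Centroid: ȳ = ΣA·y / ΣA = 6.3657 in.
Transfer each piece to the centroidal x-axis using Ī + A·d² with d = y − 6.3657:
  bottom flange: d = -5.8907 in → contributes +330.37 in⁴
  web: d = -0.015677 in → contributes +73.485 in⁴
  top flange: d = 5.8593 in → contributes +326.87 in⁴
  hole: d = -5.8907 in → contributes −2.4532 in⁴
Total I = 728.26 in⁴.

I_x ≈ 728 in⁴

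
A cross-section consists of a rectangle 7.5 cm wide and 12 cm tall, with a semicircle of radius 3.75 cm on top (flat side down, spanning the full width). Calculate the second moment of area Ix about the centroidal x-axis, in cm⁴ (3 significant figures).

Treat the section as a set of non-overlapping primitives; coordinates are from the bounding-box lower-left.
Rectangular body: 7.5 × 12, A = 90 cm², y = 6 cm, Ī = 1 080 cm⁴.
Semicircular cap: semicircle r = 3.75, A = 22.089 cm², y = 13.592 cm, Ī = 21.705 cm⁴.
Centroid: ȳ = ΣA·y / ΣA = 7.4961 cm.
Transfer each piece to the centroidal x-axis using Ī + A·d² with d = y − 7.4961:
  rectangular body: d = -1.4961 cm → contributes +1281.4 cm⁴
  semicircular cap: d = 6.0955 cm → contributes +842.43 cm⁴
Total I = 2123.9 cm⁴.

Ix ≈ 2120 cm⁴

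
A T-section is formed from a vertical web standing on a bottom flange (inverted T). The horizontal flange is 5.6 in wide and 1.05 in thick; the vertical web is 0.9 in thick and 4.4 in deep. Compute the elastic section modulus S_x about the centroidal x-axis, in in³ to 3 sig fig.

S_x ≈ 6.40 in³

Decompose the section into non-overlapping parts with the origin at the bottom-left of its bounding rectangle.
Flange: 5.6 × 1.05, A = 5.88 in², y = 0.525 in, Ī = 0.54023 in⁴.
Web: 0.9 × 4.4, A = 3.96 in², y = 3.25 in, Ī = 6.3888 in⁴.
Centroid: ȳ = ΣA·y / ΣA = 1.6216 in.
Transfer each piece to the centroidal x-axis using Ī + A·d² with d = y − 1.6216:
  flange: d = -1.0966 in → contributes +7.6117 in⁴
  web: d = 1.6284 in → contributes +16.889 in⁴
Total I = 24.501 in⁴.
Extreme fibre distance c = 3.8284 in; S = I/c = 6.3998 in³.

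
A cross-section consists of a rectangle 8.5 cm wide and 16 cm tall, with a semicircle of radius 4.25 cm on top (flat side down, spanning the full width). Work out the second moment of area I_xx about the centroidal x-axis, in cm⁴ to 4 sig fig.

Treat the section as a set of non-overlapping primitives; coordinates are from the bounding-box lower-left.
Rectangular body: 8.5 × 16, A = 136 cm², y = 8 cm, Ī = 2901.33 cm⁴.
Semicircular cap: semicircle r = 4.25, A = 28.3725 cm², y = 17.8038 cm, Ī = 35.8086 cm⁴.
Centroid: ȳ = ΣA·y / ΣA = 9.69224 cm.
Transfer each piece to the centroidal x-axis using Ī + A·d² with d = y − 9.69224:
  rectangular body: d = -1.69224 cm → contributes +3290.79 cm⁴
  semicircular cap: d = 8.11152 cm → contributes +1902.63 cm⁴
Total I = 5193.42 cm⁴.

I_xx ≈ 5193 cm⁴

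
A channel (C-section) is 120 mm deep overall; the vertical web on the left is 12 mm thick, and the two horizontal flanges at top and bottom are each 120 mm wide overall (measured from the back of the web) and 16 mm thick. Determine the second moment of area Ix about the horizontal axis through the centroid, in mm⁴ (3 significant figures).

Treat the section as a set of non-overlapping primitives; coordinates are from the bounding-box lower-left.
Web: 12 × 120, A = 1 440 mm², y = 60 mm, Ī = 1 728 000 mm⁴.
Top flange (beyond web): 108 × 16, A = 1 728 mm², y = 112 mm, Ī = 36 864 mm⁴.
Bottom flange (beyond web): 108 × 16, A = 1 728 mm², y = 8 mm, Ī = 36 864 mm⁴.
By symmetry the centroid is at mid-height, ȳ = 60 mm.
Transfer each piece to the horizontal axis through the centroid using Ī + A·d² with d = y − 60:
  web: d = 0 mm → contributes +1 728 000 mm⁴
  top flange (beyond web): d = 52 mm → contributes +4 709 376 mm⁴
  bottom flange (beyond web): d = -52 mm → contributes +4 709 376 mm⁴
Total I = 11 146 752 mm⁴.

Ix ≈ 1.11 × 10⁷ mm⁴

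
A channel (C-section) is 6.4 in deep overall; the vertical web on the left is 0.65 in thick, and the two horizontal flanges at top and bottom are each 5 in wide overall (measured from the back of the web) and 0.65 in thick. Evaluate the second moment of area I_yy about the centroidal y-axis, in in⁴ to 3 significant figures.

Split into non-overlapping primitives; take the origin at the lower-left of the bounding box.
Web: 0.65 × 6.4, A = 4.16 in², x = 0.325 in, Ī = 0.14647 in⁴.
Top flange (beyond web): 4.35 × 0.65, A = 2.8275 in², x = 2.825 in, Ī = 4.4586 in⁴.
Bottom flange (beyond web): 4.35 × 0.65, A = 2.8275 in², x = 2.825 in, Ī = 4.4586 in⁴.
Centroid: x̄ = ΣA·x / ΣA = 1.7654 in.
Transfer each piece to the centroidal y-axis using Ī + A·d² with d = x − 1.7654:
  web: d = -1.4404 in → contributes +8.7774 in⁴
  top flange (beyond web): d = 1.0596 in → contributes +7.6332 in⁴
  bottom flange (beyond web): d = 1.0596 in → contributes +7.6332 in⁴
Total I = 24.044 in⁴.

I_yy ≈ 24.0 in⁴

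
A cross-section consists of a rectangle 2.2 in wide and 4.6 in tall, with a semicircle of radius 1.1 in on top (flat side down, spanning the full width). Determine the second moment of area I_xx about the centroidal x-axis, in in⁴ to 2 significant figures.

I_xx ≈ 30 in⁴

Split into non-overlapping primitives; take the origin at the lower-left of the bounding box.
Rectangular body: 2.2 × 4.6, A = 10.12 in², y = 2.3 in, Ī = 17.84 in⁴.
Semicircular cap: semicircle r = 1.1, A = 1.901 in², y = 5.067 in, Ī = 0.1607 in⁴.
Centroid: ȳ = ΣA·y / ΣA = 2.737 in.
Transfer each piece to the centroidal x-axis using Ī + A·d² with d = y − 2.737:
  rectangular body: d = -0.4375 in → contributes +19.78 in⁴
  semicircular cap: d = 2.329 in → contributes +10.47 in⁴
Total I = 30.26 in⁴.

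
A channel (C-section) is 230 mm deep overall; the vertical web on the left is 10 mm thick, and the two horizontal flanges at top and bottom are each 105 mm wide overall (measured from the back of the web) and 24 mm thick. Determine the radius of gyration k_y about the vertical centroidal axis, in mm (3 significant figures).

Break the section into simple shapes (no overlaps), measuring from the bottom-left corner of the bounding box.
Web: 10 × 230, A = 2 300 mm², x = 5 mm, Ī = 19 167 mm⁴.
Top flange (beyond web): 95 × 24, A = 2 280 mm², x = 57.5 mm, Ī = 1 714 750 mm⁴.
Bottom flange (beyond web): 95 × 24, A = 2 280 mm², x = 57.5 mm, Ī = 1 714 750 mm⁴.
Centroid: x̄ = ΣA·x / ΣA = 39.898 mm.
Transfer each piece to the vertical centroidal axis using Ī + A·d² with d = x − 39.898:
  web: d = -34.898 mm → contributes +2 820 262 mm⁴
  top flange (beyond web): d = 17.602 mm → contributes +2 421 167 mm⁴
  bottom flange (beyond web): d = 17.602 mm → contributes +2 421 167 mm⁴
Total I = 7 662 595 mm⁴.
Radius of gyration: k = √(I/A) = √(7 662 595 / 6 860) = 33.421 mm.

k_y ≈ 33.4 mm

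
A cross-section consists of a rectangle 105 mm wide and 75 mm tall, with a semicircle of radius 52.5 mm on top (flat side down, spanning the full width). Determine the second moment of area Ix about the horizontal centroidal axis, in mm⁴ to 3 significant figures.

Ix ≈ 1.45 × 10⁷ mm⁴

Split into non-overlapping primitives; take the origin at the lower-left of the bounding box.
Rectangular body: 105 × 75, A = 7 875 mm², y = 37.5 mm, Ī = 3 691 406 mm⁴.
Semicircular cap: semicircle r = 52.5, A = 4329.5 mm², y = 97.282 mm, Ī = 833 814 mm⁴.
Centroid: ȳ = ΣA·y / ΣA = 58.707 mm.
Transfer each piece to the horizontal centroidal axis using Ī + A·d² with d = y − 58.707:
  rectangular body: d = -21.207 mm → contributes +7 233 201 mm⁴
  semicircular cap: d = 38.574 mm → contributes +7 276 034 mm⁴
Total I = 14 509 235 mm⁴.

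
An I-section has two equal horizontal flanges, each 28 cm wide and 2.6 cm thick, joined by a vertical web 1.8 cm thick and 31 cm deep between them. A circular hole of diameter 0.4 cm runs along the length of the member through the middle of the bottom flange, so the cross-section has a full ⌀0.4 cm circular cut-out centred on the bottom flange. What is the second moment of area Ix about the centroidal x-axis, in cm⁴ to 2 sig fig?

Split into non-overlapping primitives; take the origin at the lower-left of the bounding box.
Bottom flange: 28 × 2.6, A = 72.8 cm², y = 1.3 cm, Ī = 41.01 cm⁴.
Web: 1.8 × 31, A = 55.8 cm², y = 18.1 cm, Ī = 4 469 cm⁴.
Top flange: 28 × 2.6, A = 72.8 cm², y = 34.9 cm, Ī = 41.01 cm⁴.
Hole (subtracted): ⌀0.4, A = 0.1257 cm², y = 1.3 cm, Ī = 0.001257 cm⁴.
Centroid: ȳ = ΣA·y / ΣA = 18.11 cm.
Transfer each piece to the centroidal x-axis using Ī + A·d² with d = y − 18.11:
  bottom flange: d = -16.81 cm → contributes +20 614 cm⁴
  web: d = -0.01049 cm → contributes +4 469 cm⁴
  top flange: d = 16.79 cm → contributes +20 562 cm⁴
  hole: d = -16.81 cm → contributes −35.51 cm⁴
Total I = 45 609 cm⁴.

Ix ≈ 4.6 × 10⁴ cm⁴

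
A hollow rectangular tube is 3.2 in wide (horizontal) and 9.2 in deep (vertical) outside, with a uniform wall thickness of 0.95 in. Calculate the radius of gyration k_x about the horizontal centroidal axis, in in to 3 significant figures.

Split into non-overlapping primitives; take the origin at the lower-left of the bounding box.
Outer rectangle: 3.2 × 9.2, A = 29.44 in², y = 4.6 in, Ī = 207.65 in⁴.
Inner void (subtracted): 1.3 × 7.3, A = 9.49 in², y = 4.6 in, Ī = 42.144 in⁴.
By symmetry the centroid is at mid-height, ȳ = 4.6 in.
All pieces are centred on the horizontal centroidal axis, so I = ΣĪ (holes subtracted) = 165.51 in⁴.
Radius of gyration: k = √(I/A) = √(165.51 / 19.95) = 2.8803 in.

k_x ≈ 2.88 in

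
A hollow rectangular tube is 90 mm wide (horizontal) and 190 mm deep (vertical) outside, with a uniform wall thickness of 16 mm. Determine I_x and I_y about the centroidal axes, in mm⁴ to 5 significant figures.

Split into non-overlapping primitives; take the origin at the lower-left of the bounding box.
Outer rectangle: 90 × 190, A = 17 100 mm², y = 95 mm, Ī = 51 442 500 mm⁴.
Inner void (subtracted): 58 × 158, A = 9 164 mm², y = 95 mm, Ī = 19 064 175 mm⁴.
By symmetry the centroid is at mid-height, ȳ = 95 mm.
All pieces are centred on the centroidal x-axis, so I = ΣĪ (holes subtracted) = 32 378 325 mm⁴.
Repeating about the centroidal y-axis gives I_y = 8 973 525 mm⁴.

I_x ≈ 3.2378 × 10⁷ mm⁴, I_y ≈ 8.9735 × 10⁶ mm⁴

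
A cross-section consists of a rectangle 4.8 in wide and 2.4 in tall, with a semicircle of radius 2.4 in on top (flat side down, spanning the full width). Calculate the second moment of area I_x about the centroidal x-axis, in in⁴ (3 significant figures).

Decompose the section into non-overlapping parts with the origin at the bottom-left of its bounding rectangle.
Rectangular body: 4.8 × 2.4, A = 11.52 in², y = 1.2 in, Ī = 5.5296 in⁴.
Semicircular cap: semicircle r = 2.4, A = 9.0478 in², y = 3.4186 in, Ī = 3.6415 in⁴.
Centroid: ȳ = ΣA·y / ΣA = 2.176 in.
Transfer each piece to the centroidal x-axis using Ī + A·d² with d = y − 2.176:
  rectangular body: d = -0.97596 in → contributes +16.502 in⁴
  semicircular cap: d = 1.2426 in → contributes +17.612 in⁴
Total I = 34.115 in⁴.

I_x ≈ 34.1 in⁴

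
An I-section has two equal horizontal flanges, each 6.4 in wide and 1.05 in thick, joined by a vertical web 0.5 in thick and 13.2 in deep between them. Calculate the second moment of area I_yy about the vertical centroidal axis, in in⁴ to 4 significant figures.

Split into non-overlapping primitives; take the origin at the lower-left of the bounding box.
Bottom flange: 6.4 × 1.05, A = 6.72 in², x = 3.2 in, Ī = 22.9376 in⁴.
Web: 0.5 × 13.2, A = 6.6 in², x = 3.2 in, Ī = 0.1375 in⁴.
Top flange: 6.4 × 1.05, A = 6.72 in², x = 3.2 in, Ī = 22.9376 in⁴.
By symmetry the centroid is at mid-width, x̄ = 3.2 in.
All pieces are centred on the vertical centroidal axis, so I = ΣĪ = 46.0127 in⁴.

I_yy ≈ 46.01 in⁴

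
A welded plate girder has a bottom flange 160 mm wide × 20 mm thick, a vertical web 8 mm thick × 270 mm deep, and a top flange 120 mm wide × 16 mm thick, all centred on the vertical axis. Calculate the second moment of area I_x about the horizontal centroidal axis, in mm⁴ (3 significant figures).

I_x ≈ 1.15 × 10⁸ mm⁴

Split into non-overlapping primitives; take the origin at the lower-left of the bounding box.
Bottom plate: 160 × 20, A = 3 200 mm², y = 10 mm, Ī = 106 667 mm⁴.
Web plate: 8 × 270, A = 2 160 mm², y = 155 mm, Ī = 13 122 000 mm⁴.
Top plate: 120 × 16, A = 1 920 mm², y = 298 mm, Ī = 40 960 mm⁴.
Centroid: ȳ = ΣA·y / ΣA = 128.98 mm.
Transfer each piece to the horizontal centroidal axis using Ī + A·d² with d = y − 128.98:
  bottom plate: d = -118.98 mm → contributes +45 405 130 mm⁴
  web plate: d = 26.022 mm → contributes +14 584 630 mm⁴
  top plate: d = 169.02 mm → contributes +54 892 344 mm⁴
Total I = 114 882 103 mm⁴.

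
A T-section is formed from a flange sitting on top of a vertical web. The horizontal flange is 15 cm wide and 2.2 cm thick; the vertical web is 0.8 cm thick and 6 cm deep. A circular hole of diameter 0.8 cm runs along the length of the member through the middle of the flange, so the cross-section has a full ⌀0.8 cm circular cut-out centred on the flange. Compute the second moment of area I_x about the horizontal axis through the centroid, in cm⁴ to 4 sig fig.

Break the section into simple shapes (no overlaps), measuring from the bottom-left corner of the bounding box.
Flange: 15 × 2.2, A = 33 cm², y = 7.1 cm, Ī = 13.31 cm⁴.
Web: 0.8 × 6, A = 4.8 cm², y = 3 cm, Ī = 14.4 cm⁴.
Hole (subtracted): ⌀0.8, A = 0.502655 cm², y = 7.1 cm, Ī = 0.0201062 cm⁴.
Centroid: ȳ = ΣA·y / ΣA = 6.57235 cm.
Transfer each piece to the horizontal axis through the centroid using Ī + A·d² with d = y − 6.57235:
  flange: d = 0.527651 cm → contributes +22.4977 cm⁴
  web: d = -3.57235 cm → contributes +75.656 cm⁴
  hole: d = 0.527651 cm → contributes −0.160053 cm⁴
Total I = 97.9937 cm⁴.

I_x ≈ 97.99 cm⁴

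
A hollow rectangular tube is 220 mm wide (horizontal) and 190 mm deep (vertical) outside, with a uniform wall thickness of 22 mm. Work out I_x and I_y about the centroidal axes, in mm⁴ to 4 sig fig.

I_x ≈ 8.010 × 10⁷ mm⁴, I_y ≈ 1.023 × 10⁸ mm⁴

Split into non-overlapping primitives; take the origin at the lower-left of the bounding box.
Outer rectangle: 220 × 190, A = 41 800 mm², y = 95 mm, Ī = 125 748 333 mm⁴.
Inner void (subtracted): 176 × 146, A = 25 696 mm², y = 95 mm, Ī = 45 644 661 mm⁴.
By symmetry the centroid is at mid-height, ȳ = 95 mm.
All pieces are centred on the centroidal x-axis, so I = ΣĪ (holes subtracted) = 80 103 672 mm⁴.
Repeating about the centroidal y-axis gives I_y = 102 263 392 mm⁴.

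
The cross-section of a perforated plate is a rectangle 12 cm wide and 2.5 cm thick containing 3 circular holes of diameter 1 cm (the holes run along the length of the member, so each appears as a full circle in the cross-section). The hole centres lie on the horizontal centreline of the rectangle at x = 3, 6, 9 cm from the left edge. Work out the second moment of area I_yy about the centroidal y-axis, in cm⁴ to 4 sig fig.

I_yy ≈ 345.7 cm⁴

Break the section into simple shapes (no overlaps), measuring from the bottom-left corner of the bounding box.
Plate: 12 × 2.5, A = 30 cm², x = 6 cm, Ī = 360 cm⁴.
Hole 1 (subtracted): ⌀1, A = 0.785398 cm², x = 3 cm, Ī = 0.0490874 cm⁴.
Hole 2 (subtracted): ⌀1, A = 0.785398 cm², x = 6 cm, Ī = 0.0490874 cm⁴.
Hole 3 (subtracted): ⌀1, A = 0.785398 cm², x = 9 cm, Ī = 0.0490874 cm⁴.
By symmetry the centroid is at mid-width, x̄ = 6 cm.
Transfer each piece to the centroidal y-axis using Ī + A·d² with d = x − 6:
  plate: d = 0 cm → contributes +360 cm⁴
  hole 1: d = -3 cm → contributes −7.11767 cm⁴
  hole 2: d = 0 cm → contributes −0.0490874 cm⁴
  hole 3: d = 3 cm → contributes −7.11767 cm⁴
Total I = 345.716 cm⁴.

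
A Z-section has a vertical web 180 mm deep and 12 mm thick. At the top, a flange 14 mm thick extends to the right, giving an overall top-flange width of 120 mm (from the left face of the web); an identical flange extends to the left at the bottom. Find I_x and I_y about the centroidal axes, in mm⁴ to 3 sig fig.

I_x ≈ 2.67 × 10⁷ mm⁴, I_y ≈ 1.39 × 10⁷ mm⁴

Break the section into simple shapes (no overlaps), measuring from the bottom-left corner of the bounding box.
Web: 12 × 180, A = 2 160 mm², y = 90 mm, Ī = 5 832 000 mm⁴.
Top flange (beyond web): 108 × 14, A = 1 512 mm², y = 173 mm, Ī = 24 696 mm⁴.
Bottom flange (beyond web): 108 × 14, A = 1 512 mm², y = 7 mm, Ī = 24 696 mm⁴.
Centroid: ȳ = ΣA·y / ΣA = 90 mm.
Transfer each piece to the centroidal x-axis using Ī + A·d² with d = y − 90:
  web: d = 0 mm → contributes +5 832 000 mm⁴
  top flange (beyond web): d = 83 mm → contributes +10 440 864 mm⁴
  bottom flange (beyond web): d = -83 mm → contributes +10 440 864 mm⁴
Total I = 26 713 728 mm⁴.
For the y-axis: x̄ = 114 mm.
Repeating about the centroidal y-axis gives I_y = 13 851 648 mm⁴.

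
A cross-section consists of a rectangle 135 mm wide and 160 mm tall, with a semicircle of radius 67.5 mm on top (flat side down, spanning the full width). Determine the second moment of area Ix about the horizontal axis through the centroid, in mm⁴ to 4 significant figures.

Split into non-overlapping primitives; take the origin at the lower-left of the bounding box.
Rectangular body: 135 × 160, A = 21 600 mm², y = 80 mm, Ī = 46 080 000 mm⁴.
Semicircular cap: semicircle r = 67.5, A = 7156.94 mm², y = 188.648 mm, Ī = 2 278 490 mm⁴.
Centroid: ȳ = ΣA·y / ΣA = 107.04 mm.
Transfer each piece to the horizontal axis through the centroid using Ī + A·d² with d = y − 107.04:
  rectangular body: d = -27.04 mm → contributes +61 873 043 mm⁴
  semicircular cap: d = 81.6079 mm → contributes +49 942 673 mm⁴
Total I = 111 815 716 mm⁴.

Ix ≈ 1.118 × 10⁸ mm⁴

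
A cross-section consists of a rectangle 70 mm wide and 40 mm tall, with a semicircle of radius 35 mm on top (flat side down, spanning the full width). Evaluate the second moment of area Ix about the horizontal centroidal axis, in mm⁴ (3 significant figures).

Break the section into simple shapes (no overlaps), measuring from the bottom-left corner of the bounding box.
Rectangular body: 70 × 40, A = 2 800 mm², y = 20 mm, Ī = 373 333 mm⁴.
Semicircular cap: semicircle r = 35, A = 1924.2 mm², y = 54.854 mm, Ī = 164 704 mm⁴.
Centroid: ȳ = ΣA·y / ΣA = 34.197 mm.
Transfer each piece to the horizontal centroidal axis using Ī + A·d² with d = y − 34.197:
  rectangular body: d = -14.197 mm → contributes +937 653 mm⁴
  semicircular cap: d = 20.658 mm → contributes +985 864 mm⁴
Total I = 1 923 517 mm⁴.

Ix ≈ 1.92 × 10⁶ mm⁴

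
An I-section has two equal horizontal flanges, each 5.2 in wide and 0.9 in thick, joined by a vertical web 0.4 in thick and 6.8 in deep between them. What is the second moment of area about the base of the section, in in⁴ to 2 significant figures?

Split into non-overlapping primitives; take the origin at the lower-left of the bounding box.
Bottom flange: 5.2 × 0.9, A = 4.68 in², y = 0.45 in, Ī = 0.3159 in⁴.
Web: 0.4 × 6.8, A = 2.72 in², y = 4.3 in, Ī = 10.48 in⁴.
Top flange: 5.2 × 0.9, A = 4.68 in², y = 8.15 in, Ī = 0.3159 in⁴.
Transfer each piece to a horizontal axis along the bottom face using Ī + A·d² with d = y − 0:
  bottom flange: d = 0.45 in → contributes +1.264 in⁴
  web: d = 4.3 in → contributes +60.77 in⁴
  top flange: d = 8.15 in → contributes +311.2 in⁴
Total I = 373.2 in⁴.

I_base ≈ 370 in⁴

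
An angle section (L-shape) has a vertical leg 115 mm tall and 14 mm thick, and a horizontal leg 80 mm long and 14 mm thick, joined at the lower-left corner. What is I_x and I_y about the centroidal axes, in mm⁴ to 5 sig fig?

Break the section into simple shapes (no overlaps), measuring from the bottom-left corner of the bounding box.
Vertical leg: 14 × 115, A = 1 610 mm², y = 57.5 mm, Ī = 1 774 354 mm⁴.
Horizontal leg (remainder): 66 × 14, A = 924 mm², y = 7 mm, Ī = 15 092 mm⁴.
Centroid: ȳ = ΣA·y / ΣA = 39.08564 mm.
Transfer each piece to the centroidal x-axis using Ī + A·d² with d = y − 39.08564:
  vertical leg: d = 18.41436 mm → contributes +2 320 287 mm⁴
  horizontal leg (remainder): d = -32.08564 mm → contributes +966338.9 mm⁴
Total I = 3 286 626 mm⁴.
For the y-axis: x̄ = 21.58564 mm.
Repeating about the centroidal y-axis gives I_y = 1 301 024 mm⁴.

I_x ≈ 3.2866 × 10⁶ mm⁴, I_y ≈ 1.3010 × 10⁶ mm⁴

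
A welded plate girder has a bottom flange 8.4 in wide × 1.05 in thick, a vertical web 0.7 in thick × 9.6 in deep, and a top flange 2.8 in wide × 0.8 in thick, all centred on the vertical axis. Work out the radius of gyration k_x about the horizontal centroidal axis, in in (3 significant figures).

k_x ≈ 4.06 in

Treat the section as a set of non-overlapping primitives; coordinates are from the bounding-box lower-left.
Bottom plate: 8.4 × 1.05, A = 8.82 in², y = 0.525 in, Ī = 0.81034 in⁴.
Web plate: 0.7 × 9.6, A = 6.72 in², y = 5.85 in, Ī = 51.61 in⁴.
Top plate: 2.8 × 0.8, A = 2.24 in², y = 11.05 in, Ī = 0.11947 in⁴.
Centroid: ȳ = ΣA·y / ΣA = 3.8636 in.
Transfer each piece to the horizontal centroidal axis using Ī + A·d² with d = y − 3.8636:
  bottom plate: d = -3.3386 in → contributes +99.119 in⁴
  web plate: d = 1.9864 in → contributes +78.126 in⁴
  top plate: d = 7.1864 in → contributes +115.8 in⁴
Total I = 293.05 in⁴.
Radius of gyration: k = √(I/A) = √(293.05 / 17.78) = 4.0598 in.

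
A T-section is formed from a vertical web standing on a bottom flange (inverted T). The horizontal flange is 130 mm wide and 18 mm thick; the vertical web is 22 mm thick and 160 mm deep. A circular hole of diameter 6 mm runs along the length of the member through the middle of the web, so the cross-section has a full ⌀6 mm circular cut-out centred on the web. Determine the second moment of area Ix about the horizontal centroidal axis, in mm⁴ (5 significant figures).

Ix ≈ 1.8670 × 10⁷ mm⁴

Decompose the section into non-overlapping parts with the origin at the bottom-left of its bounding rectangle.
Flange: 130 × 18, A = 2 340 mm², y = 9 mm, Ī = 63 180 mm⁴.
Web: 22 × 160, A = 3 520 mm², y = 98 mm, Ī = 7 509 333 mm⁴.
Hole (subtracted): ⌀6, A = 28.27433 mm², y = 98 mm, Ī = 63.61725 mm⁴.
Centroid: ȳ = ΣA·y / ΣA = 62.28844 mm.
Transfer each piece to the horizontal centroidal axis using Ī + A·d² with d = y − 62.28844:
  flange: d = -53.28844 mm → contributes +6 707 980 mm⁴
  web: d = 35.71156 mm → contributes +11 998 443 mm⁴
  hole: d = 35.71156 mm → contributes −36122.31 mm⁴
Total I = 18 670 301 mm⁴.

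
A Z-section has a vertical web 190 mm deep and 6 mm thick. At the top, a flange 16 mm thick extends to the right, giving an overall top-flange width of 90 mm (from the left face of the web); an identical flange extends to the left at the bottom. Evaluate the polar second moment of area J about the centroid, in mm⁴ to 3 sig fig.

Treat the section as a set of non-overlapping primitives; coordinates are from the bounding-box lower-left.
Web: 6 × 190, A = 1 140 mm², y = 95 mm, Ī = 3 429 500 mm⁴.
Top flange (beyond web): 84 × 16, A = 1 344 mm², y = 182 mm, Ī = 28 672 mm⁴.
Bottom flange (beyond web): 84 × 16, A = 1 344 mm², y = 8 mm, Ī = 28 672 mm⁴.
Centroid: ȳ = ΣA·y / ΣA = 95 mm.
Transfer each piece to the centroidal x-axis using Ī + A·d² with d = y − 95:
  web: d = 0 mm → contributes +3 429 500 mm⁴
  top flange (beyond web): d = 87 mm → contributes +10 201 408 mm⁴
  bottom flange (beyond web): d = -87 mm → contributes +10 201 408 mm⁴
Total I = 23 832 316 mm⁴.
For the y-axis: x̄ = 87 mm.
Repeating about the centroidal y-axis gives I_y = 7 027 164 mm⁴.
Polar second moment: J = I_x + I_y = 30 859 480 mm⁴.

J ≈ 3.09 × 10⁷ mm⁴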